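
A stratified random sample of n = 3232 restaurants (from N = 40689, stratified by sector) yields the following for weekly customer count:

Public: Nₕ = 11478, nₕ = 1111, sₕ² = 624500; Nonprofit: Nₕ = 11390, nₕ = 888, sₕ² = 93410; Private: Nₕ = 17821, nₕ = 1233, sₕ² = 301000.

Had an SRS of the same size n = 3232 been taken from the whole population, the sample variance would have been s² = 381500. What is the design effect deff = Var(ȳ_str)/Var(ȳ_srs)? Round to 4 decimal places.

0.8429

Var(ȳ_str) = Σ Wₕ²(1−fₕ)sₕ²/nₕ with Wₕ = Nₕ/40689:
  Public: (11478/40689)²·(1−1111/11478)·624500/1111 = 40.400214
  Nonprofit: (11390/40689)²·(1−888/11390)·93410/888 = 7.6001491
  Private: (17821/40689)²·(1−1233/17821)·301000/1233 = 43.588857
  → Var(ȳ_str) = 91.58922.
Var(ȳ_srs) = (1 − 3232/40689)·381500/3232 = 108.66237.
deff = 91.58922 / 108.66237 = 0.8429.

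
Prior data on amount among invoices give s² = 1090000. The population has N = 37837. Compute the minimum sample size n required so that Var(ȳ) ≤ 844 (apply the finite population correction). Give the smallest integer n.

1249

Without fpc, n₀ = s²/D = 1090000/844 = 1291.4692.
With fpc, (1 − n/N)·s²/n ≤ D requires n ≥ n₀/(1 + n₀/N) = 1291.4692/(1 + 1291.4692/37837) = 1248.8431.
Rounding up, n = 1249.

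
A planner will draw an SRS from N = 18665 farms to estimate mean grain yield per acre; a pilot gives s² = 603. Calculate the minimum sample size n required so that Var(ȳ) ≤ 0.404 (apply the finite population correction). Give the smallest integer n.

1383

Without fpc, n₀ = s²/D = 603/0.404 = 1492.5743.
With fpc, (1 − n/N)·s²/n ≤ D requires n ≥ n₀/(1 + n₀/N) = 1492.5743/(1 + 1492.5743/18665) = 1382.0561.
Rounding up, n = 1383.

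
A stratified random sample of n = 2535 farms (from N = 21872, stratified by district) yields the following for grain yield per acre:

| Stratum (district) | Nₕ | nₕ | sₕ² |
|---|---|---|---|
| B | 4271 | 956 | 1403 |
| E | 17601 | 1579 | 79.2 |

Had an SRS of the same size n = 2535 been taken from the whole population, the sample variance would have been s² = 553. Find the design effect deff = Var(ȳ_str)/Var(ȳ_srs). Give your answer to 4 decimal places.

Var(ȳ_str) = Σ Wₕ²(1−fₕ)sₕ²/nₕ with Wₕ = Nₕ/21872:
  B: (4271/21872)²·(1−956/4271)·1403/956 = 0.043434606
  E: (17601/21872)²·(1−1579/17601)·79.2/1579 = 0.029567876
  → Var(ȳ_str) = 0.073002482.
Var(ȳ_srs) = (1 − 2535/21872)·553/2535 = 0.19286249.
deff = 0.073002482 / 0.19286249 = 0.3785.

0.3785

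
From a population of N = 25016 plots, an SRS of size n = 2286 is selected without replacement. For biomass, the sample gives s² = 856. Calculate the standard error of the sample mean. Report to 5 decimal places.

Under SRS without replacement, Var(ȳ) = (1 − f)·s²/n with f = n/N = 2286/25016 = 0.09138152.
Var(ȳ) = (1 − 0.09138152)·856/2286 = 0.90861848·0.37445319 = 0.34023509.
SE(ȳ) = √(0.34023509) = 0.58330.

0.58330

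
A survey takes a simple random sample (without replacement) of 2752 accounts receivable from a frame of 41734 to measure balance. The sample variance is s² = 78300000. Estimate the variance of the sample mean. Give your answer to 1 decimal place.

26575.9

Under SRS without replacement, Var(ȳ) = (1 − f)·s²/n with f = n/N = 2752/41734 = 0.06594144.
Var(ȳ) = (1 − 0.06594144)·78300000/2752 = 0.93405856·28452.035 = 26575.867.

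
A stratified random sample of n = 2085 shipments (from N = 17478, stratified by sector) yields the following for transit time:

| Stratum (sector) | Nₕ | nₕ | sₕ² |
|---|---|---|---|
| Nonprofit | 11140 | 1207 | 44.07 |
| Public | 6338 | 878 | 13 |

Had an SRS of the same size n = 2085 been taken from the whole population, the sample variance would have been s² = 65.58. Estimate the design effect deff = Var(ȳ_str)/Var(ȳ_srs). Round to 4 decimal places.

0.5380

Var(ȳ_str) = Σ Wₕ²(1−fₕ)sₕ²/nₕ with Wₕ = Nₕ/17478:
  Nonprofit: (11140/17478)²·(1−1207/11140)·44.07/1207 = 0.013225678
  Public: (6338/17478)²·(1−878/6338)·13/878 = 0.0016772981
  → Var(ȳ_str) = 0.014902976.
Var(ȳ_srs) = (1 − 2085/17478)·65.58/2085 = 0.027701092.
deff = 0.014902976 / 0.027701092 = 0.5380.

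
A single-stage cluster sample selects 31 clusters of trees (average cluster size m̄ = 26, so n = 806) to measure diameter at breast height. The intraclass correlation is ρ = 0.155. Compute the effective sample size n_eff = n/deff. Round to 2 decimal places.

deff = 1 + (26 − 1)·0.155 = 1 + 3.875 = 4.875.
n_eff = 806 / 4.875 = 165.33.

165.33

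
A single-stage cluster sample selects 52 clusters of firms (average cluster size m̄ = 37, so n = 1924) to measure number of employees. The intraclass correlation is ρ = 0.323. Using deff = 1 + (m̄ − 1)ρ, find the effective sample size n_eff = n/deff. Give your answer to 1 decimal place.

deff = 1 + (37 − 1)·0.323 = 1 + 11.628 = 12.628.
n_eff = 1924 / 12.628 = 152.4.

152.4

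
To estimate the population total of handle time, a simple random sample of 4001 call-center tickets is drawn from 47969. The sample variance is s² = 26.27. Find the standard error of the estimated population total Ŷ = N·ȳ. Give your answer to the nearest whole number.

Var(Ŷ) = N²·Var(ȳ) = N²·(1 − n/N)·s²/n.
f = 4001/47969 = 0.08340803; Var(ȳ) = 0.91659197·26.27/4001 = 0.0060182132.
Var(Ŷ) = 47969² · 0.0060182132 = 1.3848059 × 10^7.
SE(Ŷ) = √(1.3848059 × 10^7) = 3721.

3721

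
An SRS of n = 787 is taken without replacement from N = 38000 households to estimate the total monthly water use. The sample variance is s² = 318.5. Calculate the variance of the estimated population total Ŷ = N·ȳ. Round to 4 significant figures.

Var(Ŷ) = N²·Var(ȳ) = N²·(1 − n/N)·s²/n.
f = 787/38000 = 0.02071053; Var(ȳ) = 0.97928947·318.5/787 = 0.39631982.
Var(Ŷ) = 38000² · 0.39631982 = 5.7228582 × 10^8.

5.723 × 10^8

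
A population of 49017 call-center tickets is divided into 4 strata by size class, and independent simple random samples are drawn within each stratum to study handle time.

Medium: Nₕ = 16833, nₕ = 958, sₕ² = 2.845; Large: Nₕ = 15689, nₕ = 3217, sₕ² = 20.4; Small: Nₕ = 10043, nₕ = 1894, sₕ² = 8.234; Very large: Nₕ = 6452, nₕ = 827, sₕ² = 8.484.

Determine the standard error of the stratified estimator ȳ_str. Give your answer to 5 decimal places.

Var(ȳ_str) = Σₕ Wₕ²(1 − fₕ)sₕ²/nₕ with Wₕ = Nₕ/N, N = 49017.
Medium: Wₕ = 0.34341147; term = 0.34341147²·(1 − 0.05691202)·2.845/958 = 3.3029239 × 10^-4.
Large: Wₕ = 0.32007263; term = 0.32007263²·(1 − 0.20504812)·20.4/3217 = 5.164366 × 10^-4.
Small: Wₕ = 0.20488810; term = 0.20488810²·(1 − 0.18858907)·8.234/1894 = 1.48083 × 10^-4.
Very large: Wₕ = 0.13162780; term = 0.13162780²·(1 − 0.12817731)·8.484/827 = 1.5495963 × 10^-4.
Sum = 0.0011497716.
SE = √(0.0011497716) = 0.03391.

0.03391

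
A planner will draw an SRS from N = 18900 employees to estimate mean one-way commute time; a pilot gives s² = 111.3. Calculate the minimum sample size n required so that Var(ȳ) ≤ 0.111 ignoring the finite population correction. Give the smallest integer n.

1003

Without fpc, n₀ = s²/D = 111.3/0.111 = 1002.7027.
Rounding up, n = 1003.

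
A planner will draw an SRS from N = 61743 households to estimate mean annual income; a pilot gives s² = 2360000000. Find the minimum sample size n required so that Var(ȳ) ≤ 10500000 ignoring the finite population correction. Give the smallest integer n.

Without fpc, n₀ = s²/D = 2360000000/10500000 = 224.7619.
Rounding up, n = 225.

225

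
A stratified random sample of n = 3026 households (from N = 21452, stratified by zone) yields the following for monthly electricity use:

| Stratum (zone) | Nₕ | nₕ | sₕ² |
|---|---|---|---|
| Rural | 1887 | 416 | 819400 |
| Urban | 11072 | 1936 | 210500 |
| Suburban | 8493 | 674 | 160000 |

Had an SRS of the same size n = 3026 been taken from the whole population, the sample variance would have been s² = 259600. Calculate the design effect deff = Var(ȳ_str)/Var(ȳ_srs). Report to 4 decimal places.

0.9504

Var(ȳ_str) = Σ Wₕ²(1−fₕ)sₕ²/nₕ with Wₕ = Nₕ/21452:
  Rural: (1887/21452)²·(1−416/1887)·819400/416 = 11.880963
  Urban: (11072/21452)²·(1−1936/11072)·210500/1936 = 23.899749
  Suburban: (8493/21452)²·(1−674/8493)·160000/674 = 34.256016
  → Var(ȳ_str) = 70.036728.
Var(ȳ_srs) = (1 − 3026/21452)·259600/3026 = 73.688386.
deff = 70.036728 / 73.688386 = 0.9504.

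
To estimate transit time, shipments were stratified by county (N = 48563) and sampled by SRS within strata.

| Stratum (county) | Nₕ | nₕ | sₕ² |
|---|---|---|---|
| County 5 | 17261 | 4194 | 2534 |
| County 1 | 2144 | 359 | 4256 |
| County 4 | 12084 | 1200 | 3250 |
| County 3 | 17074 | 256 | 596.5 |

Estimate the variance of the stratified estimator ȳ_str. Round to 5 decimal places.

0.51177

Var(ȳ_str) = Σₕ Wₕ²(1 − fₕ)sₕ²/nₕ with Wₕ = Nₕ/N, N = 48563.
County 5: Wₕ = 0.35543521; term = 0.35543521²·(1 − 0.24297549)·2534/4194 = 0.057784188.
County 1: Wₕ = 0.04414884; term = 0.04414884²·(1 − 0.16744403)·4256/359 = 0.019237966.
County 4: Wₕ = 0.24883141; term = 0.24883141²·(1 − 0.09930487)·3250/1200 = 0.15103943.
County 3: Wₕ = 0.35158454; term = 0.35158454²·(1 − 0.01499356)·596.5/256 = 0.28370637.
Sum = 0.51176795.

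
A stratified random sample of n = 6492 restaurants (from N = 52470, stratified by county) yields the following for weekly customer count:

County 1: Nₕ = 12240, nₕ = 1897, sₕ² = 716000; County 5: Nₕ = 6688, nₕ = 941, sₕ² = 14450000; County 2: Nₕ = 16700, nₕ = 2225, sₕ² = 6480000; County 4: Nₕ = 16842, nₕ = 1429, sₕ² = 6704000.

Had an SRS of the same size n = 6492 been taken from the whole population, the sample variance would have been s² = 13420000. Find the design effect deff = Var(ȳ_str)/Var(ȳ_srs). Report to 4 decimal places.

0.5133

Var(ȳ_str) = Σ Wₕ²(1−fₕ)sₕ²/nₕ with Wₕ = Nₕ/52470:
  County 1: (12240/52470)²·(1−1897/12240)·716000/1897 = 17.356074
  County 5: (6688/52470)²·(1−941/6688)·14450000/941 = 214.38459
  County 2: (16700/52470)²·(1−2225/16700)·6480000/2225 = 255.716
  County 4: (16842/52470)²·(1−1429/16842)·6704000/1429 = 442.34436
  → Var(ȳ_str) = 929.80102.
Var(ȳ_srs) = (1 − 6492/52470)·13420000/6492 = 1811.3944.
deff = 929.80102 / 1811.3944 = 0.5133.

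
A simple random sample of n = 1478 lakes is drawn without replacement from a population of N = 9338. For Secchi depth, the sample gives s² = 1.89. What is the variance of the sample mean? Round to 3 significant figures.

Under SRS without replacement, Var(ȳ) = (1 − f)·s²/n with f = n/N = 1478/9338 = 0.15827800.
Var(ȳ) = (1 − 0.15827800)·1.89/1478 = 0.84172200·0.0012787551 = 0.0010763563.

0.00108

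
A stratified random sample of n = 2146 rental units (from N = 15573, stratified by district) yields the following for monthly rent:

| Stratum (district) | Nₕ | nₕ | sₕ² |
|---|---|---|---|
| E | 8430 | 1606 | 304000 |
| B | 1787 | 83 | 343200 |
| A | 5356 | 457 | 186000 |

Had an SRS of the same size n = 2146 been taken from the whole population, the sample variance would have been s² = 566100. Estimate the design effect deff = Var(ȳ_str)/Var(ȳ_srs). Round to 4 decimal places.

0.6193

Var(ȳ_str) = Σ Wₕ²(1−fₕ)sₕ²/nₕ with Wₕ = Nₕ/15573:
  E: (8430/15573)²·(1−1606/8430)·304000/1606 = 44.900385
  B: (1787/15573)²·(1−83/1787)·343200/83 = 51.918097
  A: (5356/15573)²·(1−457/5356)·186000/457 = 44.035221
  → Var(ȳ_str) = 140.8537.
Var(ȳ_srs) = (1 − 2146/15573)·566100/2146 = 227.44173.
deff = 140.8537 / 227.44173 = 0.6193.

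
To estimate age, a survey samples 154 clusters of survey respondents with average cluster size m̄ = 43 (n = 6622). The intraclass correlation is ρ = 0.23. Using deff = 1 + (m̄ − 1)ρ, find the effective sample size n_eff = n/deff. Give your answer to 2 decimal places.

deff = 1 + (43 − 1)·0.23 = 1 + 9.66 = 10.66.
n_eff = 6622 / 10.66 = 621.20.

621.20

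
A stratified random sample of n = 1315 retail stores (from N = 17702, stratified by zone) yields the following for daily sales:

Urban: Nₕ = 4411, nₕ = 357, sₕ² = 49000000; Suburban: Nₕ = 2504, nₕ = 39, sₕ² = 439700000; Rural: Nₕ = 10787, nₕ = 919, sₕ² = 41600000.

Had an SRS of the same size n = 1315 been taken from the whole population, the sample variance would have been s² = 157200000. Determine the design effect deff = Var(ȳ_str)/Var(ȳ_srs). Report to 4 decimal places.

Var(ȳ_str) = Σ Wₕ²(1−fₕ)sₕ²/nₕ with Wₕ = Nₕ/17702:
  Urban: (4411/17702)²·(1−357/4411)·49000000/357 = 7832.5647
  Suburban: (2504/17702)²·(1−39/2504)·439700000/39 = 222074.37
  Rural: (10787/17702)²·(1−919/10787)·41600000/919 = 15376.694
  → Var(ȳ_str) = 245283.63.
Var(ȳ_srs) = (1 − 1315/17702)·157200000/1315 = 110663.37.
deff = 245283.63 / 110663.37 = 2.2165.

2.2165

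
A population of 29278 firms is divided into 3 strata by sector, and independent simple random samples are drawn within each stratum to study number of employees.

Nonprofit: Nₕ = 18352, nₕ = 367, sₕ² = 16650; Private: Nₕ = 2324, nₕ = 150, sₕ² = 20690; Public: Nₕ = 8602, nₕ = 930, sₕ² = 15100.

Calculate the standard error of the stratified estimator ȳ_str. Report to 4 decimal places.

Var(ȳ_str) = Σₕ Wₕ²(1 − fₕ)sₕ²/nₕ with Wₕ = Nₕ/N, N = 29278.
Nonprofit: Wₕ = 0.62681877; term = 0.62681877²·(1 − 0.01999782)·16650/367 = 17.468644.
Private: Wₕ = 0.07937701; term = 0.07937701²·(1 − 0.06454389)·20690/150 = 0.81298416.
Public: Wₕ = 0.29380422; term = 0.29380422²·(1 − 0.10811439)·15100/930 = 1.2500265.
Sum = 19.531655.
SE = √(19.531655) = 4.4195.

4.4195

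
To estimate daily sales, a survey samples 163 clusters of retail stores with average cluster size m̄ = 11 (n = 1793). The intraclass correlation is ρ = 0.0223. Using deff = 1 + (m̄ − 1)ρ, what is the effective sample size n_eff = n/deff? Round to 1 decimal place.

1466.1

deff = 1 + (11 − 1)·0.0223 = 1 + 0.223 = 1.223.
n_eff = 1793 / 1.223 = 1466.1.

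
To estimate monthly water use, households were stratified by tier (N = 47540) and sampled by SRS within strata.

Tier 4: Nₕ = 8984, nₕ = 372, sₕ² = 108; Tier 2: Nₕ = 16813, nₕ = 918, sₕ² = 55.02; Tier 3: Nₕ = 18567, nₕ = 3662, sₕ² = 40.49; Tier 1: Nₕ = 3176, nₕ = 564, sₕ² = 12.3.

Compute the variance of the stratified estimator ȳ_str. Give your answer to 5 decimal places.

0.01846

Var(ȳ_str) = Σₕ Wₕ²(1 − fₕ)sₕ²/nₕ with Wₕ = Nₕ/N, N = 47540.
Tier 4: Wₕ = 0.18897770; term = 0.18897770²·(1 − 0.04140695)·108/372 = 0.009938852.
Tier 2: Wₕ = 0.35366008; term = 0.35366008²·(1 − 0.05460061)·55.02/918 = 0.0070870467.
Tier 3: Wₕ = 0.39055532; term = 0.39055532²·(1 − 0.19723165)·40.49/3662 = 0.0013538944.
Tier 1: Wₕ = 0.06680690; term = 0.06680690²·(1 − 0.17758186)·12.3/564 = 8.0049997 × 10^-5.
Sum = 0.018459843.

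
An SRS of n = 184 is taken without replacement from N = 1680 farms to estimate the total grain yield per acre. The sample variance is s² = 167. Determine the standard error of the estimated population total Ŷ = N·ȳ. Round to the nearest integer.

Var(Ŷ) = N²·Var(ȳ) = N²·(1 − n/N)·s²/n.
f = 184/1680 = 0.10952381; Var(ȳ) = 0.89047619·167/184 = 0.80820393.
Var(Ŷ) = 1680² · 0.80820393 = 2.2810748 × 10^6.
SE(Ŷ) = √(2.2810748 × 10^6) = 1510.

1510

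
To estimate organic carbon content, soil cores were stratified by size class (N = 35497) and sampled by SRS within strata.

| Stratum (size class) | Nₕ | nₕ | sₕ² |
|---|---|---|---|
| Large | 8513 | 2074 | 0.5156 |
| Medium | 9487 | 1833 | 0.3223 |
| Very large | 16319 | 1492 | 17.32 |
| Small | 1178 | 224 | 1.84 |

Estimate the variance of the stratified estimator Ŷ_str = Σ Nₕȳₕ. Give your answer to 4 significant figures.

2.844 × 10^6

Var(Ŷ_str) = Σₕ Nₕ²(1 − fₕ)sₕ²/nₕ.
Large: 8513²·(1 − 2074/8513)·0.5156/2074 = 13627.156.
Medium: 9487²·(1 − 1833/9487)·0.3223/1833 = 12767.774.
Very large: 16319²·(1 − 1492/16319)·17.32/1492 = 2.8088328 × 10^6.
Small: 1178²·(1 − 224/1178)·1.84/224 = 9231.3129.
Sum = 2.844459 × 10^6.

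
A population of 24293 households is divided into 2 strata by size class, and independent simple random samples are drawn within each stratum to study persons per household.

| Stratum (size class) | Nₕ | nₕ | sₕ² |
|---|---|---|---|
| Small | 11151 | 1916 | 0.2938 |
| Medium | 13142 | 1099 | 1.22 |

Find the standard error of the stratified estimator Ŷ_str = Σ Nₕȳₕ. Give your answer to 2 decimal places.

437.59

Var(Ŷ_str) = Σₕ Nₕ²(1 − fₕ)sₕ²/nₕ.
Small: 11151²·(1 − 1916/11151)·0.2938/1916 = 15790.904.
Medium: 13142²·(1 − 1099/13142)·1.22/1099 = 175694.55.
Sum = 191485.45.
SE = √(191485.45) = 437.59.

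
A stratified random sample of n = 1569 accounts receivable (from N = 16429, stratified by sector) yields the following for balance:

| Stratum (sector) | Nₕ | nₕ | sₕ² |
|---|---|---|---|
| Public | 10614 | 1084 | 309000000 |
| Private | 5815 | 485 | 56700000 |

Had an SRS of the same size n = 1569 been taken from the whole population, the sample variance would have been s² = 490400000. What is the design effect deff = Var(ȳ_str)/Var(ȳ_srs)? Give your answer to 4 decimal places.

Var(ȳ_str) = Σ Wₕ²(1−fₕ)sₕ²/nₕ with Wₕ = Nₕ/16429:
  Public: (10614/16429)²·(1−1084/10614)·309000000/1084 = 106826.48
  Private: (5815/16429)²·(1−485/5815)·56700000/485 = 13424.434
  → Var(ȳ_str) = 120250.91.
Var(ȳ_srs) = (1 − 1569/16429)·490400000/1569 = 282706.11.
deff = 120250.91 / 282706.11 = 0.4254.

0.4254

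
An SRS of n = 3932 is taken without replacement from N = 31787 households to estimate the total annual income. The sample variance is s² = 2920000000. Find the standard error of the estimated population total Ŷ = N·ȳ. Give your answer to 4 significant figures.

Var(Ŷ) = N²·Var(ȳ) = N²·(1 − n/N)·s²/n.
f = 3932/31787 = 0.12369837; Var(ȳ) = 0.87630163·2920000000/3932 = 650763.17.
Var(Ŷ) = 31787² · 650763.17 = 6.5753981 × 10^14.
SE(Ŷ) = √(6.5753981 × 10^14) = 2.564 × 10^7.

2.564 × 10^7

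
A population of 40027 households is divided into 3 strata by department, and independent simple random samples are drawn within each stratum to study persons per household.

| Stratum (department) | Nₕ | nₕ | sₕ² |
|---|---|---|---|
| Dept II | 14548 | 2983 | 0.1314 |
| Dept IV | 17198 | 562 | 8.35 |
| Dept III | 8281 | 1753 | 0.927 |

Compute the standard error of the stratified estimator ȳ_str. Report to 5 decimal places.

Var(ȳ_str) = Σₕ Wₕ²(1 − fₕ)sₕ²/nₕ with Wₕ = Nₕ/N, N = 40027.
Dept II: Wₕ = 0.36345467; term = 0.36345467²·(1 − 0.20504537)·0.1314/2983 = 4.6257798 × 10^-6.
Dept IV: Wₕ = 0.42965998; term = 0.42965998²·(1 − 0.03267822)·8.35/562 = 0.0026532058.
Dept III: Wₕ = 0.20688535; term = 0.20688535²·(1 − 0.21168941)·0.927/1753 = 1.7842457 × 10^-5.
Sum = 0.002675674.
SE = √(0.002675674) = 0.05173.

0.05173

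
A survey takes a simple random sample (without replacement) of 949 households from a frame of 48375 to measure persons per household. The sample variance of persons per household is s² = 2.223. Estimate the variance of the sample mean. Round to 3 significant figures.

Under SRS without replacement, Var(ȳ) = (1 − f)·s²/n with f = n/N = 949/48375 = 0.01961757.
Var(ȳ) = (1 − 0.01961757)·2.223/949 = 0.98038243·0.0023424658 = 0.0022965123.

0.00230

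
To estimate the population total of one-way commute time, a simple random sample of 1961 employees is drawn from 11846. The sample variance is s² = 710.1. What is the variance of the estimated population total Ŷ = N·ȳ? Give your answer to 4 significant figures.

4.240 × 10^7

Var(Ŷ) = N²·Var(ȳ) = N²·(1 − n/N)·s²/n.
f = 1961/11846 = 0.16554111; Var(ȳ) = 0.83445889·710.1/1961 = 0.30216688.
Var(Ŷ) = 11846² · 0.30216688 = 4.2402388 × 10^7.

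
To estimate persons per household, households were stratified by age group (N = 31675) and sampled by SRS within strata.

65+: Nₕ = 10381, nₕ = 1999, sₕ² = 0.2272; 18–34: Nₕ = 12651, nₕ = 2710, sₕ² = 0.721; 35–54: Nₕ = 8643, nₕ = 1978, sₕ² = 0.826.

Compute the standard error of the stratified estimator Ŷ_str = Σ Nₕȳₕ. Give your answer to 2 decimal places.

Var(Ŷ_str) = Σₕ Nₕ²(1 − fₕ)sₕ²/nₕ.
65+: 10381²·(1 − 1999/10381)·0.2272/1999 = 9889.6832.
18–34: 12651²·(1 − 2710/12651)·0.721/2710 = 33459.612.
35–54: 8643²·(1 − 1978/8643)·0.826/1978 = 24055.724.
Sum = 67405.019.
SE = √(67405.019) = 259.62.

259.62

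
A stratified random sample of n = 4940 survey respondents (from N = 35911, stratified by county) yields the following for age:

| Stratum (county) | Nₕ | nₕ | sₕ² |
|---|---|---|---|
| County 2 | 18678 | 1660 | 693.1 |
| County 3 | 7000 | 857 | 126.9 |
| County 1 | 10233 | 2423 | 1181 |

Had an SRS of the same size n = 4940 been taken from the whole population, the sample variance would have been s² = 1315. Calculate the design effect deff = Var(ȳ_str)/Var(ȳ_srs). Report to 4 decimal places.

0.6014

Var(ȳ_str) = Σ Wₕ²(1−fₕ)sₕ²/nₕ with Wₕ = Nₕ/35911:
  County 2: (18678/35911)²·(1−1660/18678)·693.1/1660 = 0.10291335
  County 3: (7000/35911)²·(1−857/7000)·126.9/857 = 0.0049374687
  County 1: (10233/35911)²·(1−2423/10233)·1181/2423 = 0.030206158
  → Var(ȳ_str) = 0.13805698.
Var(ȳ_srs) = (1 − 4940/35911)·1315/4940 = 0.22957603.
deff = 0.13805698 / 0.22957603 = 0.6014.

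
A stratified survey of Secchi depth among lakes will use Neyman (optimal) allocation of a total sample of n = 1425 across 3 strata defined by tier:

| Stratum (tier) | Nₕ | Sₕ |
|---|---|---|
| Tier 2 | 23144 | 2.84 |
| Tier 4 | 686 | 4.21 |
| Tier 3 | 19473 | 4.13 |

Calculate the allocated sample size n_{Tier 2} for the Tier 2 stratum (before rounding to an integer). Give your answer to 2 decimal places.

628.45

Neyman allocation: nₕ = n·NₕSₕ / Σⱼ NⱼSⱼ.
Σ NⱼSⱼ = 23144·2.84 + 686·4.21 + 19473·4.13 = 149040.51.
n_{Tier 2} = 1425·23144·2.84 / 149040.51 = 628.45.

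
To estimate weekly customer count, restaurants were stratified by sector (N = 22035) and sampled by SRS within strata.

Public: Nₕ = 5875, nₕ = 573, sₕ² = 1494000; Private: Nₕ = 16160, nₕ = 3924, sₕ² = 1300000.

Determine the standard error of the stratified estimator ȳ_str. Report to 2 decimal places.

Var(ȳ_str) = Σₕ Wₕ²(1 − fₕ)sₕ²/nₕ with Wₕ = Nₕ/N, N = 22035.
Public: Wₕ = 0.26662128; term = 0.26662128²·(1 − 0.09753191)·1494000/573 = 167.26977.
Private: Wₕ = 0.73337872; term = 0.73337872²·(1 − 0.24282178)·1300000/3924 = 134.91774.
Sum = 302.18751.
SE = √(302.18751) = 17.38.

17.38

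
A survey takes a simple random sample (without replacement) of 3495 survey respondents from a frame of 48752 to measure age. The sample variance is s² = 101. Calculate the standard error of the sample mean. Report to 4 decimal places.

0.1638

Under SRS without replacement, Var(ȳ) = (1 − f)·s²/n with f = n/N = 3495/48752 = 0.07168937.
Var(ȳ) = (1 − 0.07168937)·101/3495 = 0.92831063·0.028898426 = 0.026826716.
SE(ȳ) = √(0.026826716) = 0.1638.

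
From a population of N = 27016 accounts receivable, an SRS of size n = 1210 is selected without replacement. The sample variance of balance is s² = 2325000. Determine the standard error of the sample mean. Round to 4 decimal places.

42.8419

Under SRS without replacement, Var(ȳ) = (1 − f)·s²/n with f = n/N = 1210/27016 = 0.04478827.
Var(ȳ) = (1 − 0.04478827)·2325000/1210 = 0.95521173·1921.4876 = 1835.4275.
SE(ȳ) = √(1835.4275) = 42.8419.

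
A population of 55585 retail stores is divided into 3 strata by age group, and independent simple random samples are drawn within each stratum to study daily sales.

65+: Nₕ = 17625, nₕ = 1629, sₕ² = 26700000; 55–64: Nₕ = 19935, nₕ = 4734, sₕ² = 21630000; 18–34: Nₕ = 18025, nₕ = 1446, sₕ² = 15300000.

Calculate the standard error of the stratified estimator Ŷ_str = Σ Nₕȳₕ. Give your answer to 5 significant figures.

3.0278 × 10^6

Var(Ŷ_str) = Σₕ Nₕ²(1 − fₕ)sₕ²/nₕ.
65+: 17625²·(1 − 1629/17625)·26700000/1629 = 4.6209439 × 10^12.
55–64: 19935²·(1 − 4734/19935)·21630000/4734 = 1.3845756 × 10^12.
18–34: 18025²·(1 − 1446/18025)·15300000/1446 = 3.1619627 × 10^12.
Sum = 9.1674822 × 10^12.
SE = √(9.1674822 × 10^12) = 3.0278 × 10^6.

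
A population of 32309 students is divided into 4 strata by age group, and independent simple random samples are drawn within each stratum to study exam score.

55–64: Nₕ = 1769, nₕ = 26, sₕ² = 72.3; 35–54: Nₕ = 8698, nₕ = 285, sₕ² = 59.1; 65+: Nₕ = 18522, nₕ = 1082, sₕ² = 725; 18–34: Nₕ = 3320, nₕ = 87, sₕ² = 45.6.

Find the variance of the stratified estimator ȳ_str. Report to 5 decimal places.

Var(ȳ_str) = Σₕ Wₕ²(1 − fₕ)sₕ²/nₕ with Wₕ = Nₕ/N, N = 32309.
55–64: Wₕ = 0.05475255; term = 0.05475255²·(1 − 0.01469757)·72.3/26 = 0.0082137813.
35–54: Wₕ = 0.26921291; term = 0.26921291²·(1 − 0.03276615)·59.1/285 = 0.014536702.
65+: Wₕ = 0.57327680; term = 0.57327680²·(1 − 0.05841702)·725/1082 = 0.20734715.
18–34: Wₕ = 0.10275775; term = 0.10275775²·(1 − 0.02620482)·45.6/87 = 0.0053894239.
Sum = 0.23548706.

0.23549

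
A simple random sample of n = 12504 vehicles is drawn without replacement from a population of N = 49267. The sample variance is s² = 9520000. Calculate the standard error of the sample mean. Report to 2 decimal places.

23.84

Under SRS without replacement, Var(ȳ) = (1 − f)·s²/n with f = n/N = 12504/49267 = 0.25380072.
Var(ȳ) = (1 − 0.25380072)·9520000/12504 = 0.74619928·761.35637 = 568.12357.
SE(ȳ) = √(568.12357) = 23.84.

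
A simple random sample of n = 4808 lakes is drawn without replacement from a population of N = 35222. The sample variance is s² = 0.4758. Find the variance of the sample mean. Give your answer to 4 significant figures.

Under SRS without replacement, Var(ȳ) = (1 − f)·s²/n with f = n/N = 4808/35222 = 0.13650559.
Var(ȳ) = (1 − 0.13650559)·0.4758/4808 = 0.86349441·9.8960067 × 10^-5 = 8.5451464 × 10^-5.

8.545 × 10^-5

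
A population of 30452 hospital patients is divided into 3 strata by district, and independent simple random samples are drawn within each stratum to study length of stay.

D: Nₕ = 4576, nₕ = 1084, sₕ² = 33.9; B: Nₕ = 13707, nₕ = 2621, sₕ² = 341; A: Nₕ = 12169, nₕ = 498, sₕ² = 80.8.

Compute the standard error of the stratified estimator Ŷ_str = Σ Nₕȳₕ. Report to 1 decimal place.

6581.3

Var(Ŷ_str) = Σₕ Nₕ²(1 − fₕ)sₕ²/nₕ.
D: 4576²·(1 − 1084/4576)·33.9/1084 = 499724.53.
B: 13707²·(1 − 2621/13707)·341/2621 = 1.9769908 × 10^7.
A: 12169²·(1 − 498/12169)·80.8/498 = 2.3043316 × 10^7.
Sum = 4.3312949 × 10^7.
SE = √(4.3312949 × 10^7) = 6581.3.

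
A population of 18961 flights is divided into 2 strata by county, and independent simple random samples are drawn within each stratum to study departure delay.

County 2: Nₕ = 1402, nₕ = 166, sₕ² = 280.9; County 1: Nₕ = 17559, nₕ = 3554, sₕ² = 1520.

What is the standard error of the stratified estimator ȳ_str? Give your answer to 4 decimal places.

Var(ȳ_str) = Σₕ Wₕ²(1 − fₕ)sₕ²/nₕ with Wₕ = Nₕ/N, N = 18961.
County 2: Wₕ = 0.07394125; term = 0.07394125²·(1 − 0.11840228)·280.9/166 = 0.0081561961.
County 1: Wₕ = 0.92605875; term = 0.92605875²·(1 − 0.20240333)·1520/3554 = 0.29254089.
Sum = 0.30069709.
SE = √(0.30069709) = 0.5484.

0.5484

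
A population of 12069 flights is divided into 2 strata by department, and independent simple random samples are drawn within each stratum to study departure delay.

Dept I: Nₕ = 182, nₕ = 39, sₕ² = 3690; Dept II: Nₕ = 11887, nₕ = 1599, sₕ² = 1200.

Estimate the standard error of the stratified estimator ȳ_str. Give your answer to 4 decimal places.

0.8044

Var(ȳ_str) = Σₕ Wₕ²(1 − fₕ)sₕ²/nₕ with Wₕ = Nₕ/N, N = 12069.
Dept I: Wₕ = 0.01507996; term = 0.01507996²·(1 − 0.21428571)·3690/39 = 0.016905445.
Dept II: Wₕ = 0.98492004; term = 0.98492004²·(1 − 0.13451670)·1200/1599 = 0.63007671.
Sum = 0.64698216.
SE = √(0.64698216) = 0.8044.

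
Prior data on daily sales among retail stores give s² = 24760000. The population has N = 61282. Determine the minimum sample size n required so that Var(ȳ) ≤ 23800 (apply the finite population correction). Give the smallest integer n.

1023

Without fpc, n₀ = s²/D = 24760000/23800 = 1040.3361.
With fpc, (1 − n/N)·s²/n ≤ D requires n ≥ n₀/(1 + n₀/N) = 1040.3361/(1 + 1040.3361/61282) = 1022.9699.
Rounding up, n = 1023.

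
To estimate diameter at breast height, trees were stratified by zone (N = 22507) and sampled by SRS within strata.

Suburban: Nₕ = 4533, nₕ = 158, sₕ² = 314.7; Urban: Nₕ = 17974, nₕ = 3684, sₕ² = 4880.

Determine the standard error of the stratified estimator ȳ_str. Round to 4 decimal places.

0.8658

Var(ȳ_str) = Σₕ Wₕ²(1 − fₕ)sₕ²/nₕ with Wₕ = Nₕ/N, N = 22507.
Suburban: Wₕ = 0.20140401; term = 0.20140401²·(1 − 0.03485550)·314.7/158 = 0.077977303.
Urban: Wₕ = 0.79859599; term = 0.79859599²·(1 − 0.20496272)·4880/3684 = 0.67164834.
Sum = 0.74962564.
SE = √(0.74962564) = 0.8658.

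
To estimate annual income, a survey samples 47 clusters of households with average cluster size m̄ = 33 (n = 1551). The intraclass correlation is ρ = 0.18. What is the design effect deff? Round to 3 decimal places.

deff = 1 + (33 − 1)·0.18 = 1 + 5.76 = 6.76.

6.760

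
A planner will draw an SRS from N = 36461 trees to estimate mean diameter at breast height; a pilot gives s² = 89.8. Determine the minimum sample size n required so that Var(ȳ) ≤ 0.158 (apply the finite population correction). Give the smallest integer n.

560

Without fpc, n₀ = s²/D = 89.8/0.158 = 568.3544.
With fpc, (1 − n/N)·s²/n ≤ D requires n ≥ n₀/(1 + n₀/N) = 568.3544/(1 + 568.3544/36461) = 559.6309.
Rounding up, n = 560.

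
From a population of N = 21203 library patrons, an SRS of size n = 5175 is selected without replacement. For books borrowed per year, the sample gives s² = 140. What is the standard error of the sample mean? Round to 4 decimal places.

0.1430

Under SRS without replacement, Var(ȳ) = (1 − f)·s²/n with f = n/N = 5175/21203 = 0.24406924.
Var(ȳ) = (1 − 0.24406924)·140/5175 = 0.75593076·0.02705314 = 0.020450301.
SE(ȳ) = √(0.020450301) = 0.1430.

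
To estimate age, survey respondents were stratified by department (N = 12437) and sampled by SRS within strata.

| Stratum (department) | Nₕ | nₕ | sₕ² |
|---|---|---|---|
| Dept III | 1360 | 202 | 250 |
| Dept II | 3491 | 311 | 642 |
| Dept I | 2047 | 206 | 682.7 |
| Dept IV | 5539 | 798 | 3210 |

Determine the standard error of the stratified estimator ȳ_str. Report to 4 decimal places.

0.9615

Var(ȳ_str) = Σₕ Wₕ²(1 − fₕ)sₕ²/nₕ with Wₕ = Nₕ/N, N = 12437.
Dept III: Wₕ = 0.10935113; term = 0.10935113²·(1 − 0.14852941)·250/202 = 0.012600995.
Dept II: Wₕ = 0.28069470; term = 0.28069470²·(1 − 0.08908622)·642/311 = 0.14815637.
Dept I: Wₕ = 0.16458953; term = 0.16458953²·(1 − 0.10063508)·682.7/206 = 0.080742659.
Dept IV: Wₕ = 0.44536464; term = 0.44536464²·(1 − 0.14406933)·3210/798 = 0.68292371.
Sum = 0.92442373.
SE = √(0.92442373) = 0.9615.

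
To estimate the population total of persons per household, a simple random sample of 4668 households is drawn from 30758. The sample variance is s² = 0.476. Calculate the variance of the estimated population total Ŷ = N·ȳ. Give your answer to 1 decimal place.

81829.2

Var(Ŷ) = N²·Var(ȳ) = N²·(1 − n/N)·s²/n.
f = 4668/30758 = 0.15176539; Var(ȳ) = 0.84823461·0.476/4668 = 8.6495217 × 10^-5.
Var(Ŷ) = 30758² · (8.6495217 × 10^-5) = 81829.195.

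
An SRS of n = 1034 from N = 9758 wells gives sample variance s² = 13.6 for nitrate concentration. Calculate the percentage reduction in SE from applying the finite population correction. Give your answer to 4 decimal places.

5.4465

f = n/N = 1034/9758 = 0.10596434.
SE_no-fpc = √(s²/n) = 0.11468568; SE_fpc = √((1−f)s²/n) = 0.10843928.
Ratio = √(1−f) = 0.94553459. Reduction = 100·(1 − 0.94553459) = 5.4465%.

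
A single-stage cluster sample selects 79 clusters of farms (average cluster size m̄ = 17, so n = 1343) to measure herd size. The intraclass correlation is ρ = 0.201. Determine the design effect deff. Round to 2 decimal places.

deff = 1 + (17 − 1)·0.201 = 1 + 3.216 = 4.216.

4.22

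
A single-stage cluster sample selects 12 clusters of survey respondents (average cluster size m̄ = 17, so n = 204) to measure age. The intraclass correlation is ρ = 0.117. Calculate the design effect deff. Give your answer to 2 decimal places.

deff = 1 + (17 − 1)·0.117 = 1 + 1.872 = 2.872.

2.87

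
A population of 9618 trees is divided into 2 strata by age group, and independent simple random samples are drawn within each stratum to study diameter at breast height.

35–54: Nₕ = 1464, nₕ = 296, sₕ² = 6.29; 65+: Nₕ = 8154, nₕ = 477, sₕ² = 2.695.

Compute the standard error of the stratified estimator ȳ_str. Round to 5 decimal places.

0.06493

Var(ȳ_str) = Σₕ Wₕ²(1 − fₕ)sₕ²/nₕ with Wₕ = Nₕ/N, N = 9618.
35–54: Wₕ = 0.15221460; term = 0.15221460²·(1 − 0.20218579)·6.29/296 = 3.9280165 × 10^-4.
65+: Wₕ = 0.84778540; term = 0.84778540²·(1 − 0.05849890)·2.695/477 = 0.0038232535.
Sum = 0.0042160552.
SE = √(0.0042160552) = 0.06493.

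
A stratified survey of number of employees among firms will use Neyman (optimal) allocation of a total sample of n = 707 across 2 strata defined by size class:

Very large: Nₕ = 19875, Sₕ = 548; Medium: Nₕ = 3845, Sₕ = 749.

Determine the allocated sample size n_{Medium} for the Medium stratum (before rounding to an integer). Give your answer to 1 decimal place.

Neyman allocation: nₕ = n·NₕSₕ / Σⱼ NⱼSⱼ.
Σ NⱼSⱼ = 19875·548 + 3845·749 = 1.3771405 × 10^7.
n_{Medium} = 707·3845·749 / (1.3771405 × 10^7) = 147.8.

147.8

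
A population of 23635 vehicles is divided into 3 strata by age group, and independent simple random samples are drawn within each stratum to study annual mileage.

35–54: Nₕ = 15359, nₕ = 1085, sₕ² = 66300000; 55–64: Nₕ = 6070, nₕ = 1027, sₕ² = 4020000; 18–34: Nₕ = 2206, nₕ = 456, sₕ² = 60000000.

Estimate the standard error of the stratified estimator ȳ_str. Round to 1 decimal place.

158.4

Var(ȳ_str) = Σₕ Wₕ²(1 − fₕ)sₕ²/nₕ with Wₕ = Nₕ/N, N = 23635.
35–54: Wₕ = 0.64984134; term = 0.64984134²·(1 − 0.07064262)·66300000/1085 = 23981.769.
55–64: Wₕ = 0.25682251; term = 0.25682251²·(1 − 0.16919275)·4020000/1027 = 214.49741.
18–34: Wₕ = 0.09333615; term = 0.09333615²·(1 − 0.20670898)·60000000/456 = 909.3242.
Sum = 25105.591.
SE = √(25105.591) = 158.4.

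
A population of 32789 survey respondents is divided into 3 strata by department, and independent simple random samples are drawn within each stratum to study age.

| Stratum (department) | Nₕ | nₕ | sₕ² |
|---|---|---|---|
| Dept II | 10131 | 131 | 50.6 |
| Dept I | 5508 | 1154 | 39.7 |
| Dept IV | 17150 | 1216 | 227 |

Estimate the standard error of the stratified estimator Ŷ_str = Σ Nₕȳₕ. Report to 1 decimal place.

Var(Ŷ_str) = Σₕ Nₕ²(1 − fₕ)sₕ²/nₕ.
Dept II: 10131²·(1 − 131/10131)·50.6/131 = 3.9131954 × 10^7.
Dept I: 5508²·(1 − 1154/5508)·39.7/1154 = 825024.9.
Dept IV: 17150²·(1 − 1216/17150)·227/1216 = 5.1013042 × 10^7.
Sum = 9.0970021 × 10^7.
SE = √(9.0970021 × 10^7) = 9537.8.

9537.8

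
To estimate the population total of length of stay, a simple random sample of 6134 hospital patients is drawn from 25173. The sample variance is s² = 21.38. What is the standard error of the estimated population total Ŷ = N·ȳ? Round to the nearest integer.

1292

Var(Ŷ) = N²·Var(ȳ) = N²·(1 − n/N)·s²/n.
f = 6134/25173 = 0.24367378; Var(ȳ) = 0.75632622·21.38/6134 = 0.002636168.
Var(Ŷ) = 25173² · 0.002636168 = 1.6704868 × 10^6.
SE(Ŷ) = √(1.6704868 × 10^6) = 1292.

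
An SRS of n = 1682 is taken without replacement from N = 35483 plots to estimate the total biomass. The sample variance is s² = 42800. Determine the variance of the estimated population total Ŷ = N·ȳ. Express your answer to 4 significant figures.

3.052 × 10^10

Var(Ŷ) = N²·Var(ȳ) = N²·(1 − n/N)·s²/n.
f = 1682/35483 = 0.04740298; Var(ȳ) = 0.95259702·42800/1682 = 24.239686.
Var(Ŷ) = 35483² · 24.239686 = 3.0518814 × 10^10.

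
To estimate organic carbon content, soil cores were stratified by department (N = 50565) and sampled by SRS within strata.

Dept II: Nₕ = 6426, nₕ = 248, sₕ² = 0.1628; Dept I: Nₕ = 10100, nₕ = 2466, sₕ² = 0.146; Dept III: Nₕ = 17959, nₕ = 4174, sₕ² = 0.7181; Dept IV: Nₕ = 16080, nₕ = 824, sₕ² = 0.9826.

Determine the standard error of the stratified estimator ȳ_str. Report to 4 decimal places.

Var(ȳ_str) = Σₕ Wₕ²(1 − fₕ)sₕ²/nₕ with Wₕ = Nₕ/N, N = 50565.
Dept II: Wₕ = 0.12708395; term = 0.12708395²·(1 − 0.03859322)·0.1628/248 = 1.0192749 × 10^-5.
Dept I: Wₕ = 0.19974291; term = 0.19974291²·(1 − 0.24415842)·0.146/2466 = 1.7853908 × 10^-6.
Dept III: Wₕ = 0.35516662; term = 0.35516662²·(1 − 0.23241829)·0.7181/4174 = 1.6657943 × 10^-5.
Dept IV: Wₕ = 0.31800653; term = 0.31800653²·(1 − 0.05124378)·0.9826/824 = 1.1441323 × 10^-4.
Sum = 1.4304931 × 10^-4.
SE = √(1.4304931 × 10^-4) = 0.0120.

0.0120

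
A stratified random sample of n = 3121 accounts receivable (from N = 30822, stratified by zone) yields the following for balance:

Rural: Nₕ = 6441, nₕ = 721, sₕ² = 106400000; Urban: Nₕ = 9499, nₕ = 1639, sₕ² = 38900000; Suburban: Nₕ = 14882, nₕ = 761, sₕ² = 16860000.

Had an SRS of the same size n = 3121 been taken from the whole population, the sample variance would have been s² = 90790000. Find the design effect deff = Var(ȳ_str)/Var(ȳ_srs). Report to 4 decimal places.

Var(ȳ_str) = Σ Wₕ²(1−fₕ)sₕ²/nₕ with Wₕ = Nₕ/30822:
  Rural: (6441/30822)²·(1−721/6441)·106400000/721 = 5723.1359
  Urban: (9499/30822)²·(1−1639/9499)·38900000/1639 = 1865.3033
  Suburban: (14882/30822)²·(1−761/14882)·16860000/761 = 4900.9248
  → Var(ȳ_str) = 12489.364.
Var(ȳ_srs) = (1 − 3121/30822)·90790000/3121 = 26144.412.
deff = 12489.364 / 26144.412 = 0.4777.

0.4777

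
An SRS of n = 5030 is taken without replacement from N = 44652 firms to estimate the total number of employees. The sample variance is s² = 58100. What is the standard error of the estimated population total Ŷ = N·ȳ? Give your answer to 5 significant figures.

142950

Var(Ŷ) = N²·Var(ȳ) = N²·(1 − n/N)·s²/n.
f = 5030/44652 = 0.11264893; Var(ȳ) = 0.88735107·58100/5030 = 10.249522.
Var(Ŷ) = 44652² · 10.249522 = 2.0435508 × 10^10.
SE(Ŷ) = √(2.0435508 × 10^10) = 142950.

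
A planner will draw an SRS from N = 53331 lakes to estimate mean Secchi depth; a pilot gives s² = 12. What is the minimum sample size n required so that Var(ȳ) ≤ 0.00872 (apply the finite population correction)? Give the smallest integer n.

Without fpc, n₀ = s²/D = 12/0.00872 = 1376.1468.
With fpc, (1 − n/N)·s²/n ≤ D requires n ≥ n₀/(1 + n₀/N) = 1376.1468/(1 + 1376.1468/53331) = 1341.5301.
Rounding up, n = 1342.

1342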